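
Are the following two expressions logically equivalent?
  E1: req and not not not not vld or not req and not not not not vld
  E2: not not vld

Yes

E1: req and not not not not vld or not req and not not not not vld
    = not not not not vld
    = not not vld
    = vld
E2: not not vld
    = vld
Both reduce to vld, so they are equivalent.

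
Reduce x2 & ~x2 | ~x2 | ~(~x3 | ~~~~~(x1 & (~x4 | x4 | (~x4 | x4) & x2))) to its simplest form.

~x2 | x3 & x1

x2 & ~x2 | ~x2 | ~(~x3 | ~~~~~(x1 & (~x4 | x4 | (~x4 | x4) & x2)))
= x2 & ~x2 | ~x2 | ~(~x3 | ~~~~~(x1 & (~x4 | x4)))
= x2 & ~x2 | ~x2 | x3 & ~~~~(x1 & (~x4 | x4))
= x2 & ~x2 | ~x2 | x3 & ~~(x1 & (~x4 | x4))
= x2 & ~x2 | ~x2 | x3 & x1 & (~x4 | x4)
= ~x2 | x3 & x1 & (~x4 | x4)
= ~x2 | x3 & x1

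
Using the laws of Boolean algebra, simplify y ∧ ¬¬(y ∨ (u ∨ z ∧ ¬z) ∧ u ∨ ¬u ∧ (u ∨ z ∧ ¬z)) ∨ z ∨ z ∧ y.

y ∧ ¬¬(y ∨ (u ∨ z ∧ ¬z) ∧ u ∨ ¬u ∧ (u ∨ z ∧ ¬z)) ∨ z ∨ z ∧ y
= y ∧ ¬¬(y ∨ (u ∨ z ∧ ¬z) ∧ u ∨ ¬u ∧ (u ∨ z ∧ ¬z)) ∨ z   (absorption)
= y ∧ ¬¬(y ∨ u ∨ z ∧ ¬z) ∨ z   (distribution)
= y ∧ ¬¬(y ∨ u) ∨ z   (complement / identity)
= y ∧ (y ∨ u) ∨ z   (double negation)
= y ∨ z   (absorption)

y ∨ z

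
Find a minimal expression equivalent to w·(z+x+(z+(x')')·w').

w·(z+x+(z+(x')')·w')
= w·(z+x+(z+x)·w')
= w·(z+x)

w·(z+x)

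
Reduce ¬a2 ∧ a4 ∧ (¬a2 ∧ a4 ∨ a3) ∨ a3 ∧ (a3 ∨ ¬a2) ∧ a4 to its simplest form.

(¬a2 ∨ a3) ∧ a4

¬a2 ∧ a4 ∧ (¬a2 ∧ a4 ∨ a3) ∨ a3 ∧ (a3 ∨ ¬a2) ∧ a4
= ¬a2 ∧ a4 ∧ (¬a2 ∧ a4 ∨ a3) ∨ a3 ∧ a4
= ¬a2 ∧ a4 ∨ a3 ∧ a4
= (¬a2 ∨ a3) ∧ a4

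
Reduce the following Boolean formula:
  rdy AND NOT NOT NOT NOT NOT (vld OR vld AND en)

rdy AND NOT vld

rdy AND NOT NOT NOT NOT NOT (vld OR vld AND en)
= rdy AND NOT NOT NOT NOT NOT vld   [absorption]
= rdy AND NOT NOT NOT vld   [double negation]
= rdy AND NOT vld   [double negation]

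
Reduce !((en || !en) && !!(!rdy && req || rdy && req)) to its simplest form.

!req

!((en || !en) && !!(!rdy && req || rdy && req))
= !((en || !en) && !!req)   (distribution)
= !!!req   (complement / identity)
= !req   (double negation)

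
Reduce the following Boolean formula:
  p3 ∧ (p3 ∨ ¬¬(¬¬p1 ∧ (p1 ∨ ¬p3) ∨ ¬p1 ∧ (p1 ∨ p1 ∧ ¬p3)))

p3 ∧ (p3 ∨ ¬¬(¬¬p1 ∧ (p1 ∨ ¬p3) ∨ ¬p1 ∧ (p1 ∨ p1 ∧ ¬p3)))
= p3 ∧ (p3 ∨ ¬¬(p1 ∧ (p1 ∨ ¬p3) ∨ ¬p1 ∧ (p1 ∨ p1 ∧ ¬p3)))   (double negation)
= p3 ∧ (p3 ∨ p1 ∧ (p1 ∨ ¬p3) ∨ ¬p1 ∧ (p1 ∨ p1 ∧ ¬p3))   (double negation)
= p3 ∧ (p3 ∨ p1 ∧ (p1 ∨ ¬p3) ∨ ¬p1 ∧ p1)   (absorption)
= p3 ∧ (p3 ∨ p1 ∨ ¬p1 ∧ p1)   (absorption)
= p3 ∧ (p3 ∨ p1)   (complement / identity)
= p3   (absorption)

p3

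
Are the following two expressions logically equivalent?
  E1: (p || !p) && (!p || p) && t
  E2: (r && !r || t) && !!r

E1: (p || !p) && (!p || p) && t
    = (!p || p) && t   (complement / identity)
    = t   (complement / identity)
E2: (r && !r || t) && !!r
    = t && !!r   (complement / identity)
    = t && r   (double negation)
These differ: at p=0, r=0, t=1, E1 = 1 but E2 = 0.

No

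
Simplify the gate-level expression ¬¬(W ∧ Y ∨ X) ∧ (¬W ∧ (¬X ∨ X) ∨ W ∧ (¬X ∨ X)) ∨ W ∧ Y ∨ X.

¬¬(W ∧ Y ∨ X) ∧ (¬W ∧ (¬X ∨ X) ∨ W ∧ (¬X ∨ X)) ∨ W ∧ Y ∨ X
= ¬¬(W ∧ Y ∨ X) ∧ (¬X ∨ X) ∨ W ∧ Y ∨ X   (distribution)
= ¬¬(W ∧ Y ∨ X) ∨ W ∧ Y ∨ X   (complement / identity)
= W ∧ Y ∨ X ∨ W ∧ Y ∨ X   (double negation)
= W ∧ Y ∨ X   (idempotence)

W ∧ Y ∨ X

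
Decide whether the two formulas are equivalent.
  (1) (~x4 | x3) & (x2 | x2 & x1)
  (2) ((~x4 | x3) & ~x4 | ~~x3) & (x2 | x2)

E1: (~x4 | x3) & (x2 | x2 & x1)
    = (~x4 | x3) & x2   — absorption
E2: ((~x4 | x3) & ~x4 | ~~x3) & (x2 | x2)
    = ((~x4 | x3) & ~x4 | ~~x3) & x2   — idempotence
    = (~x4 | ~~x3) & x2   — absorption
    = (~x4 | x3) & x2   — double negation
Both reduce to (~x4 | x3) & x2, so they are equivalent.

Yes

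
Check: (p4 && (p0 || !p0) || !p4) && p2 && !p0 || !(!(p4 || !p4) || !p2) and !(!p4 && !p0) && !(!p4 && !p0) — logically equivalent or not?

No

E1: (p4 && (p0 || !p0) || !p4) && p2 && !p0 || !(!(p4 || !p4) || !p2)
    = (p4 || !p4) && p2 && !p0 || !(!(p4 || !p4) || !p2)   — complement / identity
    = (p4 || !p4) && p2 && !p0 || (p4 || !p4) && p2   — De Morgan
    = (p4 || !p4) && p2   — absorption
    = p2   — complement / identity
E2: !(!p4 && !p0) && !(!p4 && !p0)
    = !(!p4 && !p0)   — idempotence
    = p4 || p0   — De Morgan
These differ: at p0=1, p2=0, p4=0, E1 = 0 but E2 = 1.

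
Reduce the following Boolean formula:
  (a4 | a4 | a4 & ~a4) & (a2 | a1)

a4 & (a2 | a1)

(a4 | a4 | a4 & ~a4) & (a2 | a1)
= (a4 | a4) & (a2 | a1)   (complement / identity)
= a4 & (a2 | a1)   (idempotence)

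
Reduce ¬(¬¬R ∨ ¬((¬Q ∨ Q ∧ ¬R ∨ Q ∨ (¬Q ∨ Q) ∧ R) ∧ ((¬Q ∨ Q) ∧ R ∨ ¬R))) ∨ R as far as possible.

True

¬(¬¬R ∨ ¬((¬Q ∨ Q ∧ ¬R ∨ Q ∨ (¬Q ∨ Q) ∧ R) ∧ ((¬Q ∨ Q) ∧ R ∨ ¬R))) ∨ R
= ¬(¬¬R ∨ ¬((¬Q ∨ Q ∨ (¬Q ∨ Q) ∧ R) ∧ ((¬Q ∨ Q) ∧ R ∨ ¬R))) ∨ R   — absorption
= ¬(¬¬R ∨ ¬((¬Q ∨ Q) ∧ ¬R ∨ (¬Q ∨ Q) ∧ R)) ∨ R   — distribution
= ¬(¬¬R ∨ ¬(¬Q ∨ Q)) ∨ R   — distribution
= ¬R ∧ (¬Q ∨ Q) ∨ R   — De Morgan
= ¬R ∨ R   — complement / identity
= True   — complement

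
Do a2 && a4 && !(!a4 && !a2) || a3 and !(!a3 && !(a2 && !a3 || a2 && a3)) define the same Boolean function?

No

E1: a2 && a4 && !(!a4 && !a2) || a3
    = a2 && a4 && (a4 || a2) || a3   — De Morgan
    = a2 && a4 || a3   — absorption
E2: !(!a3 && !(a2 && !a3 || a2 && a3))
    = a3 || a2 && !a3 || a2 && a3   — De Morgan
    = a3 || a2   — distribution
These differ: at a2=1, a3=0, a4=0, E1 = 0 but E2 = 1.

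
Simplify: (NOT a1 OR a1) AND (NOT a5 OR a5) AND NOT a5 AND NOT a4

(NOT a1 OR a1) AND (NOT a5 OR a5) AND NOT a5 AND NOT a4
= (NOT a1 OR a1) AND NOT a5 AND NOT a4   — complement / identity
= NOT a5 AND NOT a4   — complement / identity

NOT a5 AND NOT a4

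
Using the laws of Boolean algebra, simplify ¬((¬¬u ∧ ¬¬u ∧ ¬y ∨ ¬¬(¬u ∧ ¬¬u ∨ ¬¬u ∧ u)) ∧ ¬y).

¬((¬¬u ∧ ¬¬u ∧ ¬y ∨ ¬¬(¬u ∧ ¬¬u ∨ ¬¬u ∧ u)) ∧ ¬y)
= ¬((¬¬u ∧ ¬¬u ∧ ¬y ∨ ¬u ∧ ¬¬u ∨ ¬¬u ∧ u) ∧ ¬y)   (double negation)
= ¬((¬¬u ∧ ¬¬u ∧ ¬y ∨ ¬¬u) ∧ ¬y)   (distribution)
= ¬((¬¬u ∧ ¬y ∨ ¬¬u) ∧ ¬y)   (idempotence)
= ¬(¬¬u ∧ ¬y)   (absorption)
= ¬u ∨ y   (De Morgan)

¬u ∨ y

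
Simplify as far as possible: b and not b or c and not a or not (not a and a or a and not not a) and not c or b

b and not b or c and not a or not (not a and a or a and not not a) and not c or b
= b and not b or c and not a or not (not a and a or a and a) and not c or b   (double negation)
= b and not b or c and not a or not a and not c or b   (distribution)
= b and not b or not a or b   (distribution)
= not a or b   (complement / identity)

not a or b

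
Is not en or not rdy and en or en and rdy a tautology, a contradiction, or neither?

tautology

not en or not rdy and en or en and rdy
= not en or en   [distribution]
= True   [complement]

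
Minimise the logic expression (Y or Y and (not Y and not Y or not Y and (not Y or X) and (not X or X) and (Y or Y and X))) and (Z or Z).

(Y or Y and (not Y and not Y or not Y and (not Y or X) and (not X or X) and (Y or Y and X))) and (Z or Z)
= (Y or Y and (not Y and not Y or not Y and (not X or X) and (Y or Y and X))) and (Z or Z)
= (Y or Y and (not Y and not Y or not Y and (not X or X) and Y)) and (Z or Z)
= (Y or Y and (not Y and not Y or not Y and Y)) and (Z or Z)
= (Y or Y and (not Y and not Y or not Y and Y)) and Z
= (Y or Y and not Y) and Z
= Y and Z

Y and Z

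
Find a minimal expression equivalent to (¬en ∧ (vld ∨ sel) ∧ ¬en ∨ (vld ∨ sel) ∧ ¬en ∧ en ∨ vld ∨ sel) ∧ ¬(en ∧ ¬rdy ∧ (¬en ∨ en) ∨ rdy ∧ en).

(vld ∨ sel) ∧ ¬en

(¬en ∧ (vld ∨ sel) ∧ ¬en ∨ (vld ∨ sel) ∧ ¬en ∧ en ∨ vld ∨ sel) ∧ ¬(en ∧ ¬rdy ∧ (¬en ∨ en) ∨ rdy ∧ en)
= ((vld ∨ sel) ∧ ¬en ∨ vld ∨ sel) ∧ ¬(en ∧ ¬rdy ∧ (¬en ∨ en) ∨ rdy ∧ en)   (distribution)
= ((vld ∨ sel) ∧ ¬en ∨ vld ∨ sel) ∧ ¬(en ∧ ¬rdy ∨ rdy ∧ en)   (complement / identity)
= (vld ∨ sel) ∧ ¬(en ∧ ¬rdy ∨ rdy ∧ en)   (absorption)
= (vld ∨ sel) ∧ ¬en   (distribution)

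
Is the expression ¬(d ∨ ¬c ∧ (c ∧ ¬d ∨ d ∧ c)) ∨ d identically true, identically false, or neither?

¬(d ∨ ¬c ∧ (c ∧ ¬d ∨ d ∧ c)) ∨ d
= ¬(d ∨ ¬c ∧ c) ∨ d   (distribution)
= ¬d ∨ d   (complement / identity)
= True   (complement)

identically true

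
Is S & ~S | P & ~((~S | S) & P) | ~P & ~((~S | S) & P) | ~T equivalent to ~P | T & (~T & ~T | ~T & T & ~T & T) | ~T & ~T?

Yes

E1: S & ~S | P & ~((~S | S) & P) | ~P & ~((~S | S) & P) | ~T
    = P & ~((~S | S) & P) | ~P & ~((~S | S) & P) | ~T   (complement / identity)
    = ~((~S | S) & P) | ~T   (distribution)
    = ~P | ~T   (complement / identity)
E2: ~P | T & (~T & ~T | ~T & T & ~T & T) | ~T & ~T
    = ~P | T & (~T & ~T | ~T & T) | ~T & ~T   (idempotence)
    = ~P | T & ~T | ~T & ~T   (distribution)
    = ~P | ~T   (distribution)
Both reduce to ~P | ~T, so they are equivalent.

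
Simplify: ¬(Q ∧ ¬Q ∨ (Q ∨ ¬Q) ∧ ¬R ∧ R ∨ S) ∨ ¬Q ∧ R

¬S ∨ ¬Q ∧ R

¬(Q ∧ ¬Q ∨ (Q ∨ ¬Q) ∧ ¬R ∧ R ∨ S) ∨ ¬Q ∧ R
= ¬(Q ∧ ¬Q ∨ ¬R ∧ R ∨ S) ∨ ¬Q ∧ R   [complement / identity]
= ¬(¬R ∧ R ∨ S) ∨ ¬Q ∧ R   [complement / identity]
= ¬S ∨ ¬Q ∧ R   [complement / identity]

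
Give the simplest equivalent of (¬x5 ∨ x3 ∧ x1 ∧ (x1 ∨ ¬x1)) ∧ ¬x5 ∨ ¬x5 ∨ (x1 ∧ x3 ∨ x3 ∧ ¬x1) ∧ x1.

¬x5 ∨ x3 ∧ x1

(¬x5 ∨ x3 ∧ x1 ∧ (x1 ∨ ¬x1)) ∧ ¬x5 ∨ ¬x5 ∨ (x1 ∧ x3 ∨ x3 ∧ ¬x1) ∧ x1
= (¬x5 ∨ x3 ∧ x1) ∧ ¬x5 ∨ ¬x5 ∨ (x1 ∧ x3 ∨ x3 ∧ ¬x1) ∧ x1
= (¬x5 ∨ x3 ∧ x1) ∧ ¬x5 ∨ ¬x5 ∨ x3 ∧ x1
= ¬x5 ∨ x3 ∧ x1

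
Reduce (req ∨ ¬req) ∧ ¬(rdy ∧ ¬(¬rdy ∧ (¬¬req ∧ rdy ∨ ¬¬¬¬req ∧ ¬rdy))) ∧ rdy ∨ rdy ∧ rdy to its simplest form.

rdy

(req ∨ ¬req) ∧ ¬(rdy ∧ ¬(¬rdy ∧ (¬¬req ∧ rdy ∨ ¬¬¬¬req ∧ ¬rdy))) ∧ rdy ∨ rdy ∧ rdy
= (req ∨ ¬req) ∧ ¬(rdy ∧ ¬(¬rdy ∧ (¬¬req ∧ rdy ∨ ¬¬req ∧ ¬rdy))) ∧ rdy ∨ rdy ∧ rdy   — double negation
= (req ∨ ¬req) ∧ ¬(rdy ∧ ¬(¬rdy ∧ ¬¬req)) ∧ rdy ∨ rdy ∧ rdy   — distribution
= (req ∨ ¬req) ∧ ¬(rdy ∧ (rdy ∨ ¬req)) ∧ rdy ∨ rdy ∧ rdy   — De Morgan
= (req ∨ ¬req) ∧ ¬rdy ∧ rdy ∨ rdy ∧ rdy   — absorption
= ¬rdy ∧ rdy ∨ rdy ∧ rdy   — complement / identity
= rdy   — distribution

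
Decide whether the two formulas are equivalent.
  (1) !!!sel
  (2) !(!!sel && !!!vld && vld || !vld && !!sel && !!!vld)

E1: !!!sel
    = !sel
E2: !(!!sel && !!!vld && vld || !vld && !!sel && !!!vld)
    = !(!!sel && !!!vld)
    = !(!!sel && !vld)
    = !sel || vld
These differ: at sel=1, vld=1, E1 = 0 but E2 = 1.

No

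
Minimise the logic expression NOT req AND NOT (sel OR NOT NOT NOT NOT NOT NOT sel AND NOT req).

NOT req AND NOT (sel OR NOT NOT NOT NOT NOT NOT sel AND NOT req)
= NOT req AND NOT (sel OR NOT NOT NOT NOT sel AND NOT req)   — double negation
= NOT req AND NOT (sel OR NOT NOT sel AND NOT req)   — double negation
= NOT req AND NOT (sel OR sel AND NOT req)   — double negation
= NOT req AND NOT sel   — absorption

NOT req AND NOT sel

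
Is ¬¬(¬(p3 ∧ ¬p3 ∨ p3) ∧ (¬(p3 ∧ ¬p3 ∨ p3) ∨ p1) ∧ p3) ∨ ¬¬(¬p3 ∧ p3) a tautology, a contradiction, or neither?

¬¬(¬(p3 ∧ ¬p3 ∨ p3) ∧ (¬(p3 ∧ ¬p3 ∨ p3) ∨ p1) ∧ p3) ∨ ¬¬(¬p3 ∧ p3)
= ¬¬(¬(p3 ∧ ¬p3 ∨ p3) ∧ p3) ∨ ¬¬(¬p3 ∧ p3)   — absorption
= ¬¬(¬p3 ∧ p3) ∨ ¬¬(¬p3 ∧ p3)   — complement / identity
= ¬¬(¬p3 ∧ p3)   — idempotence
= ¬p3 ∧ p3   — double negation
= False   — complement

contradiction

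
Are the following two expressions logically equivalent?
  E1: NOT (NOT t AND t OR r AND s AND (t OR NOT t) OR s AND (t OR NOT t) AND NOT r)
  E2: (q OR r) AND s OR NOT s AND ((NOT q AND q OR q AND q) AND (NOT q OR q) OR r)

No

E1: NOT (NOT t AND t OR r AND s AND (t OR NOT t) OR s AND (t OR NOT t) AND NOT r)
    = NOT (r AND s AND (t OR NOT t) OR s AND (t OR NOT t) AND NOT r)   (complement / identity)
    = NOT (s AND (t OR NOT t))   (distribution)
    = NOT s   (complement / identity)
E2: (q OR r) AND s OR NOT s AND ((NOT q AND q OR q AND q) AND (NOT q OR q) OR r)
    = (q OR r) AND s OR NOT s AND (NOT q AND q OR q AND q OR r)   (complement / identity)
    = (q OR r) AND s OR NOT s AND (q OR r)   (distribution)
    = q OR r   (distribution)
These differ: at q=0, r=1, s=1, t=0, E1 = 0 but E2 = 1.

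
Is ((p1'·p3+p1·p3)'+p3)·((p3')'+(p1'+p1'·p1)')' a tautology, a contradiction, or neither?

neither

((p1'·p3+p1·p3)'+p3)·((p3')'+(p1'+p1'·p1)')'
= ((p1'·p3+p1·p3)'+p3)·p3'·(p1'+p1'·p1)   (De Morgan)
= (p3'+p3)·p3'·(p1'+p1'·p1)   (distribution)
= p3'·(p1'+p1'·p1)   (complement / identity)
= p3'·p1'   (complement / identity)
This depends on p1, p3, so it is not a constant.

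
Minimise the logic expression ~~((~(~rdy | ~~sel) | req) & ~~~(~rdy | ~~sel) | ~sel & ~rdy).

~sel

~~((~(~rdy | ~~sel) | req) & ~~~(~rdy | ~~sel) | ~sel & ~rdy)
= (~(~rdy | ~~sel) | req) & ~~~(~rdy | ~~sel) | ~sel & ~rdy
= (~(~rdy | ~~sel) | req) & ~(~rdy | ~~sel) | ~sel & ~rdy
= ~(~rdy | ~~sel) | ~sel & ~rdy
= rdy & ~sel | ~sel & ~rdy
= ~sel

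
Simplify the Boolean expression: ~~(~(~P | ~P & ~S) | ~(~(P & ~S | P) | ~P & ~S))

~~(~(~P | ~P & ~S) | ~(~(P & ~S | P) | ~P & ~S))
= ~((~P | ~P & ~S) & (~(P & ~S | P) | ~P & ~S))
= ~((~P | ~P & ~S) & (~P | ~P & ~S))
= ~(~P | ~P & ~S)
= ~~P
= P

P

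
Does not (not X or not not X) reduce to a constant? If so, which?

yes, False

not (not X or not not X)
= X and not X
= False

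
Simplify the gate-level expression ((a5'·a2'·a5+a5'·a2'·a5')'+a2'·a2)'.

((a5'·a2'·a5+a5'·a2'·a5')'+a2'·a2)'
= ((a5'·a2'·a5+a5'·a2'·a5')')'   [complement / identity]
= a5'·a2'·a5+a5'·a2'·a5'   [double negation]
= a5'·a2'   [distribution]

a5'·a2'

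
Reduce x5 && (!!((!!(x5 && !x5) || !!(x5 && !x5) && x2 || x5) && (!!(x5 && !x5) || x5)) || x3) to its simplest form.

x5 && (!!((!!(x5 && !x5) || !!(x5 && !x5) && x2 || x5) && (!!(x5 && !x5) || x5)) || x3)
= x5 && (!!((!!(x5 && !x5) || x5) && (!!(x5 && !x5) || x5)) || x3)   — absorption
= x5 && (!!(!!(x5 && !x5) || x5 && x5) || x3)   — distribution
= x5 && (!!(x5 && !x5 || x5 && x5) || x3)   — double negation
= x5 && (!!x5 || x3)   — distribution
= x5 && (x5 || x3)   — double negation
= x5   — absorption

x5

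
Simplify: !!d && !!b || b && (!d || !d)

b

!!d && !!b || b && (!d || !d)
= !!d && !!b || b && !d   (idempotence)
= d && !!b || b && !d   (double negation)
= d && b || b && !d   (double negation)
= b   (distribution)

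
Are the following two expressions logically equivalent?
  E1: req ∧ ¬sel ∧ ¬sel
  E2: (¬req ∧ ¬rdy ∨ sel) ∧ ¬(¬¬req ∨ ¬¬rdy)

No

E1: req ∧ ¬sel ∧ ¬sel
    = req ∧ ¬sel   — idempotence
E2: (¬req ∧ ¬rdy ∨ sel) ∧ ¬(¬¬req ∨ ¬¬rdy)
    = (¬req ∧ ¬rdy ∨ sel) ∧ ¬req ∧ ¬rdy   — De Morgan
    = ¬req ∧ ¬rdy   — absorption
These differ: at rdy=0, req=0, sel=1, E1 = 0 but E2 = 1.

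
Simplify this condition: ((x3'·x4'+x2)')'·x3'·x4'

((x3'·x4'+x2)')'·x3'·x4'
= (x3'·x4'+x2)·x3'·x4'   (double negation)
= x3'·x4'   (absorption)

x3'·x4'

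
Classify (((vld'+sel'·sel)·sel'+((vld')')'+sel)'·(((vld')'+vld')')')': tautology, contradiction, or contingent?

contingent

(((vld'+sel'·sel)·sel'+((vld')')'+sel)'·(((vld')'+vld')')')'
= ((vld'·sel'+((vld')')'+sel)'·(((vld')'+vld')')')'
= ((vld'·sel'+vld'+sel)'·(((vld')'+vld')')')'
= vld'·sel'+vld'+sel+((vld')'+vld')'
= vld'·sel'+vld'+sel+vld'·vld
= vld'·sel'+vld'+sel
= vld'+sel
This depends on sel, vld, so it is not a constant.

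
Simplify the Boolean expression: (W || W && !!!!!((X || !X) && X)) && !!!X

(W || W && !!!!!((X || !X) && X)) && !!!X
= (W || W && !!!((X || !X) && X)) && !!!X   — double negation
= (W || W && !((X || !X) && X)) && !!!X   — double negation
= (W || W && !X) && !!!X   — complement / identity
= (W || W && !X) && !X   — double negation
= W && !X   — absorption

W && !X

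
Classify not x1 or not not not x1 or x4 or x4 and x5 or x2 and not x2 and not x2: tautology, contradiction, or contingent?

contingent

not x1 or not not not x1 or x4 or x4 and x5 or x2 and not x2 and not x2
= not x1 or not not not x1 or x4 or x4 and x5 or x2 and not x2
= not x1 or not not not x1 or x4 or x4 and x5
= not x1 or not x1 or x4 or x4 and x5
= not x1 or not x1 or x4
= not x1 or x4
This depends on x1, x4, so it is not a constant.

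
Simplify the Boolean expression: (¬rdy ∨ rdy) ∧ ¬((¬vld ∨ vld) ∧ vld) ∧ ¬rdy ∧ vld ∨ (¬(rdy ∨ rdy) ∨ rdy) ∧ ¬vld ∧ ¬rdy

(¬rdy ∨ rdy) ∧ ¬((¬vld ∨ vld) ∧ vld) ∧ ¬rdy ∧ vld ∨ (¬(rdy ∨ rdy) ∨ rdy) ∧ ¬vld ∧ ¬rdy
= (¬rdy ∨ rdy) ∧ ¬((¬vld ∨ vld) ∧ vld) ∧ ¬rdy ∧ vld ∨ (¬rdy ∨ rdy) ∧ ¬vld ∧ ¬rdy   — idempotence
= (¬rdy ∨ rdy) ∧ ¬vld ∧ ¬rdy ∧ vld ∨ (¬rdy ∨ rdy) ∧ ¬vld ∧ ¬rdy   — complement / identity
= (¬rdy ∨ rdy) ∧ ¬vld ∧ ¬rdy   — absorption
= ¬vld ∧ ¬rdy   — complement / identity

¬vld ∧ ¬rdy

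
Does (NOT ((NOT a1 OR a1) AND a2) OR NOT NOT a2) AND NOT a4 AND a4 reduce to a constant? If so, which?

yes, False

(NOT ((NOT a1 OR a1) AND a2) OR NOT NOT a2) AND NOT a4 AND a4
= (NOT ((NOT a1 OR a1) AND a2) OR a2) AND NOT a4 AND a4
= (NOT a2 OR a2) AND NOT a4 AND a4
= NOT a4 AND a4
= FALSE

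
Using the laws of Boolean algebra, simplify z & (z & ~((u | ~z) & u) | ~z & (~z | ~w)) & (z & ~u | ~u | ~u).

z & (z & ~((u | ~z) & u) | ~z & (~z | ~w)) & (z & ~u | ~u | ~u)
= z & (z & ~u | ~z & (~z | ~w)) & (z & ~u | ~u | ~u)   (absorption)
= z & (z & ~u | ~z) & (z & ~u | ~u | ~u)   (absorption)
= z & (z & ~u | ~z & (~u | ~u))   (distribution)
= z & (z & ~u | ~z & ~u)   (idempotence)
= z & ~u   (distribution)

z & ~u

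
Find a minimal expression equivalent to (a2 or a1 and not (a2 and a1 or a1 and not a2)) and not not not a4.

a2 and not a4

(a2 or a1 and not (a2 and a1 or a1 and not a2)) and not not not a4
= (a2 or a1 and not a1) and not not not a4   (distribution)
= a2 and not not not a4   (complement / identity)
= a2 and not a4   (double negation)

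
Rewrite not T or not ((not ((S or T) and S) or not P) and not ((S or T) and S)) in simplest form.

not T or S

not T or not ((not ((S or T) and S) or not P) and not ((S or T) and S))
= not T or not not ((S or T) and S)   [absorption]
= not T or (S or T) and S   [double negation]
= not T or S   [absorption]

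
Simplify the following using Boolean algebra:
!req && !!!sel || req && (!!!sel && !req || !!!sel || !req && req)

!sel

!req && !!!sel || req && (!!!sel && !req || !!!sel || !req && req)
= !req && !!!sel || req && (!!!sel && !req || !!!sel)   — complement / identity
= !req && !!!sel || req && !!!sel   — absorption
= !!!sel   — distribution
= !sel   — double negation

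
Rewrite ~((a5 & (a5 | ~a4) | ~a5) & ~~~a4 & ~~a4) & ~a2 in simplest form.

~((a5 & (a5 | ~a4) | ~a5) & ~~~a4 & ~~a4) & ~a2
= ~((a5 | ~a5) & ~~~a4 & ~~a4) & ~a2   (absorption)
= ~(~~~a4 & ~~a4) & ~a2   (complement / identity)
= ~(~a4 & ~~a4) & ~a2   (double negation)
= (a4 | ~a4) & ~a2   (De Morgan)
= ~a2   (complement / identity)

~a2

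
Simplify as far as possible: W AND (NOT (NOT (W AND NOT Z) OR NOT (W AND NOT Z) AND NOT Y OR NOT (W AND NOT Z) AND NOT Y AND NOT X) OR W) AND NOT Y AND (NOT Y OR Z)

W AND NOT Y

W AND (NOT (NOT (W AND NOT Z) OR NOT (W AND NOT Z) AND NOT Y OR NOT (W AND NOT Z) AND NOT Y AND NOT X) OR W) AND NOT Y AND (NOT Y OR Z)
= W AND (NOT (NOT (W AND NOT Z) OR NOT (W AND NOT Z) AND NOT Y) OR W) AND NOT Y AND (NOT Y OR Z)   [absorption]
= W AND (NOT (NOT (W AND NOT Z) OR NOT (W AND NOT Z) AND NOT Y) OR W) AND NOT Y   [absorption]
= W AND (NOT NOT (W AND NOT Z) OR W) AND NOT Y   [absorption]
= W AND (W AND NOT Z OR W) AND NOT Y   [double negation]
= W AND W AND NOT Y   [absorption]
= W AND NOT Y   [idempotence]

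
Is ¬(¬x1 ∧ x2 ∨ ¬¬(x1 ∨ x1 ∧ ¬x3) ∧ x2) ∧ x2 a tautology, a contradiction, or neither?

contradiction

¬(¬x1 ∧ x2 ∨ ¬¬(x1 ∨ x1 ∧ ¬x3) ∧ x2) ∧ x2
= ¬(¬x1 ∧ x2 ∨ (x1 ∨ x1 ∧ ¬x3) ∧ x2) ∧ x2   (double negation)
= ¬(¬x1 ∧ x2 ∨ x1 ∧ x2) ∧ x2   (absorption)
= ¬x2 ∧ x2   (distribution)
= False   (complement)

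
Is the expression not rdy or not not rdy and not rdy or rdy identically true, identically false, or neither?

identically true

not rdy or not not rdy and not rdy or rdy
= not rdy or rdy and not rdy or rdy   (double negation)
= not rdy or rdy   (complement / identity)
= True   (complement)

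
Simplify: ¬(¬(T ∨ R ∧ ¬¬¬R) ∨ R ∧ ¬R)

¬(¬(T ∨ R ∧ ¬¬¬R) ∨ R ∧ ¬R)
= ¬(¬(T ∨ R ∧ ¬R) ∨ R ∧ ¬R)   (double negation)
= ¬¬(T ∨ R ∧ ¬R)   (complement / identity)
= ¬¬T   (complement / identity)
= T   (double negation)

T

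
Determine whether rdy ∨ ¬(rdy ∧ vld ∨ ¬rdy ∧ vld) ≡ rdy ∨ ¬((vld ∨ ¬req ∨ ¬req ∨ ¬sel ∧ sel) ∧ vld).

E1: rdy ∨ ¬(rdy ∧ vld ∨ ¬rdy ∧ vld)
    = rdy ∨ ¬vld
E2: rdy ∨ ¬((vld ∨ ¬req ∨ ¬req ∨ ¬sel ∧ sel) ∧ vld)
    = rdy ∨ ¬((vld ∨ ¬req ∨ ¬req) ∧ vld)
    = rdy ∨ ¬((vld ∨ ¬req) ∧ vld)
    = rdy ∨ ¬vld
Both reduce to rdy ∨ ¬vld, so they are equivalent.

Yes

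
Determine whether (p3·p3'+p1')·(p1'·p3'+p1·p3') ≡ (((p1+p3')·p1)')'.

E1: (p3·p3'+p1')·(p1'·p3'+p1·p3')
    = (p3·p3'+p1')·p3'
    = p1'·p3'
E2: (((p1+p3')·p1)')'
    = (p1')'
    = p1
These differ: at p1=0, p3=0, E1 = 1 but E2 = 0.

No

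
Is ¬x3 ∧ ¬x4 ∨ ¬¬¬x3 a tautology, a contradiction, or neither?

neither

¬x3 ∧ ¬x4 ∨ ¬¬¬x3
= ¬x3 ∧ ¬x4 ∨ ¬x3   — double negation
= ¬x3   — absorption
This depends on x3, so it is not a constant.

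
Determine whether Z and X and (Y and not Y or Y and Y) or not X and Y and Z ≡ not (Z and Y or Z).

No

E1: Z and X and (Y and not Y or Y and Y) or not X and Y and Z
    = Z and (X and (Y and not Y or Y and Y) or not X and Y)   — distribution
    = Z and (X and Y or not X and Y)   — distribution
    = Z and Y   — distribution
E2: not (Z and Y or Z)
    = not Z   — absorption
These differ: at X=0, Y=0, Z=0, E1 = 0 but E2 = 1.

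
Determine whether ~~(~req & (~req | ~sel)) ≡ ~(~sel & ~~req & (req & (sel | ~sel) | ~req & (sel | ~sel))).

No

E1: ~~(~req & (~req | ~sel))
    = ~~~req   [absorption]
    = ~req   [double negation]
E2: ~(~sel & ~~req & (req & (sel | ~sel) | ~req & (sel | ~sel)))
    = ~(~sel & ~~req & (sel | ~sel))   [distribution]
    = ~(~sel & ~~req)   [complement / identity]
    = sel | ~req   [De Morgan]
These differ: at req=1, sel=1, E1 = 0 but E2 = 1.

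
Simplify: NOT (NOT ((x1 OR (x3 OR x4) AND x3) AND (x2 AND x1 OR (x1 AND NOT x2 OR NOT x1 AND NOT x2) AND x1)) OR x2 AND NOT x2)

NOT (NOT ((x1 OR (x3 OR x4) AND x3) AND (x2 AND x1 OR (x1 AND NOT x2 OR NOT x1 AND NOT x2) AND x1)) OR x2 AND NOT x2)
= NOT (NOT ((x1 OR x3) AND (x2 AND x1 OR (x1 AND NOT x2 OR NOT x1 AND NOT x2) AND x1)) OR x2 AND NOT x2)
= NOT (NOT ((x1 OR x3) AND (x2 AND x1 OR NOT x2 AND x1)) OR x2 AND NOT x2)
= NOT (NOT ((x1 OR x3) AND x1) OR x2 AND NOT x2)
= NOT NOT ((x1 OR x3) AND x1)
= (x1 OR x3) AND x1
= x1

x1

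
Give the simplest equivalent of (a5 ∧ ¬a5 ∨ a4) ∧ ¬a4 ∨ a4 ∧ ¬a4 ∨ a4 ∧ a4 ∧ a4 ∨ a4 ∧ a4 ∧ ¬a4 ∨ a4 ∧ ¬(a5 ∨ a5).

a4

(a5 ∧ ¬a5 ∨ a4) ∧ ¬a4 ∨ a4 ∧ ¬a4 ∨ a4 ∧ a4 ∧ a4 ∨ a4 ∧ a4 ∧ ¬a4 ∨ a4 ∧ ¬(a5 ∨ a5)
= (a5 ∧ ¬a5 ∨ a4) ∧ ¬a4 ∨ a4 ∧ ¬a4 ∨ a4 ∧ a4 ∧ a4 ∨ a4 ∧ a4 ∧ ¬a4 ∨ a4 ∧ ¬a5
= (a5 ∧ ¬a5 ∨ a4) ∧ ¬a4 ∨ a4 ∧ ¬a4 ∨ a4 ∧ a4 ∨ a4 ∧ ¬a5
= (a5 ∧ ¬a5 ∨ a4) ∧ ¬a4 ∨ a4 ∨ a4 ∧ ¬a5
= a4 ∧ ¬a4 ∨ a4 ∨ a4 ∧ ¬a5
= a4 ∧ ¬a4 ∨ a4
= a4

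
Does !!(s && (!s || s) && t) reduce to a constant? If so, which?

!!(s && (!s || s) && t)
= s && (!s || s) && t   — double negation
= s && t   — complement / identity
This depends on s, t, so it is not a constant.

no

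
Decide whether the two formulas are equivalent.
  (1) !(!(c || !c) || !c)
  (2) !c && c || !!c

Yes

E1: !(!(c || !c) || !c)
    = (c || !c) && c   — De Morgan
    = c   — complement / identity
E2: !c && c || !!c
    = !!c   — complement / identity
    = c   — double negation
Both reduce to c, so they are equivalent.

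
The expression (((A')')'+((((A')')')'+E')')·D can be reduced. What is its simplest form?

A'·D

(((A')')'+((((A')')')'+E')')·D
= (((A')')'+((A')')'·E)·D   (De Morgan)
= ((A')')'·D   (absorption)
= A'·D   (double negation)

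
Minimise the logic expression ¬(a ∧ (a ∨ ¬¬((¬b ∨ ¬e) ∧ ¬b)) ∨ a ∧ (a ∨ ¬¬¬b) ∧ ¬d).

¬(a ∧ (a ∨ ¬¬((¬b ∨ ¬e) ∧ ¬b)) ∨ a ∧ (a ∨ ¬¬¬b) ∧ ¬d)
= ¬(a ∧ (a ∨ ¬¬¬b) ∨ a ∧ (a ∨ ¬¬¬b) ∧ ¬d)   (absorption)
= ¬(a ∧ (a ∨ ¬¬¬b))   (absorption)
= ¬(a ∧ (a ∨ ¬b))   (double negation)
= ¬a   (absorption)

¬a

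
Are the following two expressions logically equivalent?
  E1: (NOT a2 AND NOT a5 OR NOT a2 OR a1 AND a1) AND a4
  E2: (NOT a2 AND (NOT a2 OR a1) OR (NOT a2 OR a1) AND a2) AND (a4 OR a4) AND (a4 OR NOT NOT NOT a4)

E1: (NOT a2 AND NOT a5 OR NOT a2 OR a1 AND a1) AND a4
    = (NOT a2 AND NOT a5 OR NOT a2 OR a1) AND a4   (idempotence)
    = (NOT a2 OR a1) AND a4   (absorption)
E2: (NOT a2 AND (NOT a2 OR a1) OR (NOT a2 OR a1) AND a2) AND (a4 OR a4) AND (a4 OR NOT NOT NOT a4)
    = (NOT a2 OR a1) AND (a4 OR a4) AND (a4 OR NOT NOT NOT a4)   (distribution)
    = (NOT a2 OR a1) AND (a4 AND NOT NOT NOT a4 OR a4)   (distribution)
    = (NOT a2 OR a1) AND (a4 AND NOT a4 OR a4)   (double negation)
    = (NOT a2 OR a1) AND a4   (complement / identity)
Both reduce to (NOT a2 OR a1) AND a4, so they are equivalent.

Yes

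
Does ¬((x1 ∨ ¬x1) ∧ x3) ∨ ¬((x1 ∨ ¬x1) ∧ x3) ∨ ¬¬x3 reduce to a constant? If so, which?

yes, True

¬((x1 ∨ ¬x1) ∧ x3) ∨ ¬((x1 ∨ ¬x1) ∧ x3) ∨ ¬¬x3
= ¬((x1 ∨ ¬x1) ∧ x3) ∨ ¬¬x3   — idempotence
= ¬x3 ∨ ¬¬x3   — complement / identity
= ¬x3 ∨ x3   — double negation
= True   — complement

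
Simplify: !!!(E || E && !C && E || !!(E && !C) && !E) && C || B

!!!(E || E && !C && E || !!(E && !C) && !E) && C || B
= !!!(E || E && !C && E || E && !C && !E) && C || B   (double negation)
= !!!(E || E && !C) && C || B   (distribution)
= !(E || E && !C) && C || B   (double negation)
= !E && C || B   (absorption)

!E && C || B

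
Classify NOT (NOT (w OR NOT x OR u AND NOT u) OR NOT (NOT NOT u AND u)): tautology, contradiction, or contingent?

contingent

NOT (NOT (w OR NOT x OR u AND NOT u) OR NOT (NOT NOT u AND u))
= (w OR NOT x OR u AND NOT u) AND NOT NOT u AND u   — De Morgan
= (w OR NOT x OR u AND NOT u) AND u AND u   — double negation
= (w OR NOT x) AND u AND u   — complement / identity
= (w OR NOT x) AND u   — idempotence
This depends on u, w, x, so it is not a constant.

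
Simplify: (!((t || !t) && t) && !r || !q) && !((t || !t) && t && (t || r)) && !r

(!((t || !t) && t) && !r || !q) && !((t || !t) && t && (t || r)) && !r
= (!((t || !t) && t) && !r || !q) && !((t || !t) && t) && !r
= !((t || !t) && t) && !r
= !t && !r

!t && !r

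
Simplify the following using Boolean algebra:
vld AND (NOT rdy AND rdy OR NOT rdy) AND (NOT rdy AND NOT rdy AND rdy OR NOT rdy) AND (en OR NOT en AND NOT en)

vld AND NOT rdy

vld AND (NOT rdy AND rdy OR NOT rdy) AND (NOT rdy AND NOT rdy AND rdy OR NOT rdy) AND (en OR NOT en AND NOT en)
= vld AND (NOT rdy AND rdy OR NOT rdy) AND (NOT rdy AND NOT rdy AND rdy OR NOT rdy) AND (en OR NOT en)
= vld AND (NOT rdy AND rdy OR NOT rdy) AND (NOT rdy AND rdy OR NOT rdy) AND (en OR NOT en)
= vld AND (NOT rdy AND rdy OR NOT rdy) AND (en OR NOT en)
= vld AND (NOT rdy AND rdy OR NOT rdy)
= vld AND NOT rdy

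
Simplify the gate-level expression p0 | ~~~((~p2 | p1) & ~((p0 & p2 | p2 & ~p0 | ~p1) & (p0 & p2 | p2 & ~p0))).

p0 | ~~~((~p2 | p1) & ~((p0 & p2 | p2 & ~p0 | ~p1) & (p0 & p2 | p2 & ~p0)))
= p0 | ~((~p2 | p1) & ~((p0 & p2 | p2 & ~p0 | ~p1) & (p0 & p2 | p2 & ~p0)))
= p0 | ~((~p2 | p1) & ~(p0 & p2 | p2 & ~p0))
= p0 | ~((~p2 | p1) & ~p2)
= p0 | ~~p2
= p0 | p2

p0 | p2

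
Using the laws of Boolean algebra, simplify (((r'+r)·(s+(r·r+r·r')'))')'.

s+r'

(((r'+r)·(s+(r·r+r·r')'))')'
= ((s+(r·r+r·r')')')'   (complement / identity)
= ((s+r')')'   (distribution)
= s+r'   (double negation)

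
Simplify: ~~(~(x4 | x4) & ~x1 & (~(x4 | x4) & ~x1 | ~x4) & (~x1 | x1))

~x4 & ~x1

~~(~(x4 | x4) & ~x1 & (~(x4 | x4) & ~x1 | ~x4) & (~x1 | x1))
= ~(x4 | x4) & ~x1 & (~(x4 | x4) & ~x1 | ~x4) & (~x1 | x1)
= ~(x4 | x4) & ~x1 & (~(x4 | x4) & ~x1 | ~x4)
= ~(x4 | x4) & ~x1
= ~x4 & ~x1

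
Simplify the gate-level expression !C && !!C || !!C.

!C && !!C || !!C
= !C && C || !!C
= !C && C || C
= C

C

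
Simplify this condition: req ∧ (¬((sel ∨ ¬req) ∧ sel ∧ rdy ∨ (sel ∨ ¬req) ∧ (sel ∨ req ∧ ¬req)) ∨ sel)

req ∧ (¬((sel ∨ ¬req) ∧ sel ∧ rdy ∨ (sel ∨ ¬req) ∧ (sel ∨ req ∧ ¬req)) ∨ sel)
= req ∧ (¬((sel ∨ ¬req) ∧ sel ∧ rdy ∨ (sel ∨ ¬req) ∧ sel) ∨ sel)
= req ∧ (¬((sel ∨ ¬req) ∧ sel) ∨ sel)
= req ∧ (¬sel ∨ sel)
= req

req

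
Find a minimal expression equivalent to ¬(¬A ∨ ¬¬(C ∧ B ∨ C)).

A ∧ ¬C

¬(¬A ∨ ¬¬(C ∧ B ∨ C))
= A ∧ ¬(C ∧ B ∨ C)
= A ∧ ¬C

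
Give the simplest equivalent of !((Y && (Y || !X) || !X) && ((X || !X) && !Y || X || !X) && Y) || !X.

!Y || !X

!((Y && (Y || !X) || !X) && ((X || !X) && !Y || X || !X) && Y) || !X
= !((Y && (Y || !X) || !X) && (X || !X) && Y) || !X   [absorption]
= !((Y || !X) && (X || !X) && Y) || !X   [absorption]
= !((Y || !X) && Y) || !X   [complement / identity]
= !Y || !X   [absorption]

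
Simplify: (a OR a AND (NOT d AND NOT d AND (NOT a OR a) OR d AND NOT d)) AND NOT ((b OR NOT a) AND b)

(a OR a AND (NOT d AND NOT d AND (NOT a OR a) OR d AND NOT d)) AND NOT ((b OR NOT a) AND b)
= (a OR a AND (NOT d AND NOT d OR d AND NOT d)) AND NOT ((b OR NOT a) AND b)   [complement / identity]
= (a OR a AND (NOT d AND NOT d OR d AND NOT d)) AND NOT b   [absorption]
= (a OR a AND NOT d) AND NOT b   [distribution]
= a AND NOT b   [absorption]

a AND NOT b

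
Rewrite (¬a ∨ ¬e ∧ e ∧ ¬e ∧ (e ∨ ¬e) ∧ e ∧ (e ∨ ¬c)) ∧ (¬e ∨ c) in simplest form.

(¬a ∨ ¬e ∧ e ∧ ¬e ∧ (e ∨ ¬e) ∧ e ∧ (e ∨ ¬c)) ∧ (¬e ∨ c)
= (¬a ∨ ¬e ∧ e ∧ ¬e ∧ (e ∨ ¬e) ∧ e) ∧ (¬e ∨ c)   — absorption
= (¬a ∨ ¬e ∧ e ∧ ¬e ∧ e) ∧ (¬e ∨ c)   — complement / identity
= (¬a ∨ ¬e ∧ e) ∧ (¬e ∨ c)   — idempotence
= ¬a ∧ (¬e ∨ c)   — complement / identity

¬a ∧ (¬e ∨ c)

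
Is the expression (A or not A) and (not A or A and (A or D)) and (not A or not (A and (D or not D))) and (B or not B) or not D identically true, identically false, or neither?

neither

(A or not A) and (not A or A and (A or D)) and (not A or not (A and (D or not D))) and (B or not B) or not D
= (A or not A) and (not A or A and (A or D)) and (not A or not A) and (B or not B) or not D   [complement / identity]
= (A or not A) and (not A or A) and (not A or not A) and (B or not B) or not D   [absorption]
= (A or not A) and (not A or A) and (not A or not A) or not D   [complement / identity]
= (A or not A) and (not A or A) and not A or not D   [idempotence]
= (not A or A) and not A or not D   [complement / identity]
= not A or not D   [complement / identity]
This depends on A, D, so it is not a constant.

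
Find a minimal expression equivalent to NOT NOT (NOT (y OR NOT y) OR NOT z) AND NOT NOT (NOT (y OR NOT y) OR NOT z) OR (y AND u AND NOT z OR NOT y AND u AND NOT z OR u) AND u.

NOT NOT (NOT (y OR NOT y) OR NOT z) AND NOT NOT (NOT (y OR NOT y) OR NOT z) OR (y AND u AND NOT z OR NOT y AND u AND NOT z OR u) AND u
= NOT NOT (NOT (y OR NOT y) OR NOT z) AND NOT NOT (NOT (y OR NOT y) OR NOT z) OR (u AND NOT z OR u) AND u
= NOT NOT (NOT (y OR NOT y) OR NOT z) OR (u AND NOT z OR u) AND u
= NOT ((y OR NOT y) AND z) OR (u AND NOT z OR u) AND u
= NOT ((y OR NOT y) AND z) OR u AND u
= NOT z OR u AND u
= NOT z OR u

NOT z OR u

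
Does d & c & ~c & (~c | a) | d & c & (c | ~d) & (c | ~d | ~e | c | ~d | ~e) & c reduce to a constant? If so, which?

no

d & c & ~c & (~c | a) | d & c & (c | ~d) & (c | ~d | ~e | c | ~d | ~e) & c
= d & c & ~c & (~c | a) | d & c & (c | ~d) & (c | ~d | ~e) & c   (idempotence)
= d & c & ~c & (~c | a) | d & c & (c | ~d) & c   (absorption)
= d & c & ~c | d & c & (c | ~d) & c   (absorption)
= d & c & ~c | d & c & c   (absorption)
= d & c   (distribution)
This depends on c, d, so it is not a constant.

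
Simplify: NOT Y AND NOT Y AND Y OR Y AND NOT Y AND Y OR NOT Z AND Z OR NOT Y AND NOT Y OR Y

TRUE

NOT Y AND NOT Y AND Y OR Y AND NOT Y AND Y OR NOT Z AND Z OR NOT Y AND NOT Y OR Y
= NOT Y AND NOT Y AND Y OR Y AND NOT Y AND Y OR NOT Y AND NOT Y OR Y
= NOT Y AND Y OR NOT Y AND NOT Y OR Y
= NOT Y OR Y
= TRUE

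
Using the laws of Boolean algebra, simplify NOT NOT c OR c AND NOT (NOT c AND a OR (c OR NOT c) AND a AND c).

NOT NOT c OR c AND NOT (NOT c AND a OR (c OR NOT c) AND a AND c)
= c OR c AND NOT (NOT c AND a OR (c OR NOT c) AND a AND c)
= c OR c AND NOT (NOT c AND a OR a AND c)
= c OR c AND NOT a
= c

c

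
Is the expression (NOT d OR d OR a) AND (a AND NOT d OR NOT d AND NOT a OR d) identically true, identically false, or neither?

(NOT d OR d OR a) AND (a AND NOT d OR NOT d AND NOT a OR d)
= (NOT d OR d OR a) AND (NOT d OR d)   — distribution
= NOT d OR d   — absorption
= TRUE   — complement

identically true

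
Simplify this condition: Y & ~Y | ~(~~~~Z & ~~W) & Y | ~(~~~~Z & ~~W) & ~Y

~Z | ~W

Y & ~Y | ~(~~~~Z & ~~W) & Y | ~(~~~~Z & ~~W) & ~Y
= ~(~~~~Z & ~~W) & Y | ~(~~~~Z & ~~W) & ~Y   (complement / identity)
= ~(~~~~Z & ~~W)   (distribution)
= ~(~~Z & ~~W)   (double negation)
= ~Z | ~W   (De Morgan)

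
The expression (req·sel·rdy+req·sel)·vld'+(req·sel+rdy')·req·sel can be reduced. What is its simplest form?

req·sel

(req·sel·rdy+req·sel)·vld'+(req·sel+rdy')·req·sel
= (req·sel·rdy+req·sel)·vld'+req·sel   (absorption)
= req·sel·vld'+req·sel   (absorption)
= req·sel   (absorption)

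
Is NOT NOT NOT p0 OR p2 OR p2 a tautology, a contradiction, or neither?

neither

NOT NOT NOT p0 OR p2 OR p2
= NOT p0 OR p2 OR p2   [double negation]
= NOT p0 OR p2   [idempotence]
This depends on p0, p2, so it is not a constant.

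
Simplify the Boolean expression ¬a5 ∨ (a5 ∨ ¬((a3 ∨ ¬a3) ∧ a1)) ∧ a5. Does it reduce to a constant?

¬a5 ∨ (a5 ∨ ¬((a3 ∨ ¬a3) ∧ a1)) ∧ a5
= ¬a5 ∨ (a5 ∨ ¬a1) ∧ a5   — complement / identity
= ¬a5 ∨ a5   — absorption
= True   — complement

True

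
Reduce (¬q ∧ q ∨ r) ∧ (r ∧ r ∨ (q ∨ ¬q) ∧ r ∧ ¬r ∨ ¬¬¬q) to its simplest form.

(¬q ∧ q ∨ r) ∧ (r ∧ r ∨ (q ∨ ¬q) ∧ r ∧ ¬r ∨ ¬¬¬q)
= r ∧ (r ∧ r ∨ (q ∨ ¬q) ∧ r ∧ ¬r ∨ ¬¬¬q)
= r ∧ (r ∧ r ∨ r ∧ ¬r ∨ ¬¬¬q)
= r ∧ (r ∨ ¬¬¬q)
= r ∧ (r ∨ ¬q)
= r

r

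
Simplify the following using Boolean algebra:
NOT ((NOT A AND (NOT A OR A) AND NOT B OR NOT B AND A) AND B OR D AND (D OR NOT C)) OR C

NOT D OR C

NOT ((NOT A AND (NOT A OR A) AND NOT B OR NOT B AND A) AND B OR D AND (D OR NOT C)) OR C
= NOT ((NOT A AND (NOT A OR A) AND NOT B OR NOT B AND A) AND B OR D) OR C   (absorption)
= NOT ((NOT A AND NOT B OR NOT B AND A) AND B OR D) OR C   (complement / identity)
= NOT (NOT B AND B OR D) OR C   (distribution)
= NOT D OR C   (complement / identity)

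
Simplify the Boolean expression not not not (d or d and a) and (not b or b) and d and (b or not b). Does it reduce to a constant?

False

not not not (d or d and a) and (not b or b) and d and (b or not b)
= not not not (d or d and a) and (not b or b) and d   (complement / identity)
= not not not (d or d and a) and d   (complement / identity)
= not not not d and d   (absorption)
= not d and d   (double negation)
= False   (complement)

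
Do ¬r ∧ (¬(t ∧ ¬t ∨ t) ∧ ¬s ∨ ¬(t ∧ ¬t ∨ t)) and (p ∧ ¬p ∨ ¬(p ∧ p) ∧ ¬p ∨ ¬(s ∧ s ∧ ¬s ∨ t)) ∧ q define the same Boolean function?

No

E1: ¬r ∧ (¬(t ∧ ¬t ∨ t) ∧ ¬s ∨ ¬(t ∧ ¬t ∨ t))
    = ¬r ∧ ¬(t ∧ ¬t ∨ t)   [absorption]
    = ¬r ∧ ¬t   [complement / identity]
E2: (p ∧ ¬p ∨ ¬(p ∧ p) ∧ ¬p ∨ ¬(s ∧ s ∧ ¬s ∨ t)) ∧ q
    = (p ∧ ¬p ∨ ¬p ∧ ¬p ∨ ¬(s ∧ s ∧ ¬s ∨ t)) ∧ q   [idempotence]
    = (¬p ∨ ¬(s ∧ s ∧ ¬s ∨ t)) ∧ q   [distribution]
    = (¬p ∨ ¬(s ∧ ¬s ∨ t)) ∧ q   [idempotence]
    = (¬p ∨ ¬t) ∧ q   [complement / identity]
These differ: at p=0, q=0, r=0, s=0, t=0, E1 = 1 but E2 = 0.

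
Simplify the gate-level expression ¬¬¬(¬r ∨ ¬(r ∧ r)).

¬¬¬(¬r ∨ ¬(r ∧ r))
= ¬¬¬(¬r ∨ ¬r)   — idempotence
= ¬(¬r ∨ ¬r)   — double negation
= ¬¬r   — idempotence
= r   — double negation

r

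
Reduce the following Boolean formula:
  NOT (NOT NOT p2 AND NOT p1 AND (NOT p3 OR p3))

NOT (NOT NOT p2 AND NOT p1 AND (NOT p3 OR p3))
= NOT (NOT NOT p2 AND NOT p1)   [complement / identity]
= NOT p2 OR p1   [De Morgan]

NOT p2 OR p1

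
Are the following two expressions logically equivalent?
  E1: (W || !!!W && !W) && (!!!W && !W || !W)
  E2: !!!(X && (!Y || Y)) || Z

E1: (W || !!!W && !W) && (!!!W && !W || !W)
    = W && !W || !!!W && !W   (distribution)
    = W && !W || !W && !W   (double negation)
    = !W   (distribution)
E2: !!!(X && (!Y || Y)) || Z
    = !!!X || Z   (complement / identity)
    = !X || Z   (double negation)
These differ: at W=1, X=0, Y=0, Z=1, E1 = 0 but E2 = 1.

No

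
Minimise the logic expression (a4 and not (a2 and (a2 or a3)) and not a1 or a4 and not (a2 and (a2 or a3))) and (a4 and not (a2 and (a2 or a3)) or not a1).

a4 and not a2

(a4 and not (a2 and (a2 or a3)) and not a1 or a4 and not (a2 and (a2 or a3))) and (a4 and not (a2 and (a2 or a3)) or not a1)
= a4 and not (a2 and (a2 or a3)) and (a4 and not (a2 and (a2 or a3)) or not a1)
= a4 and not (a2 and (a2 or a3))
= a4 and not a2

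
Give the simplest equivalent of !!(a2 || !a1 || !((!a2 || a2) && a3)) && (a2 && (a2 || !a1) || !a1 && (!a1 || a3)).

a2 || !a1

!!(a2 || !a1 || !((!a2 || a2) && a3)) && (a2 && (a2 || !a1) || !a1 && (!a1 || a3))
= !!(a2 || !a1 || !((!a2 || a2) && a3)) && (a2 && (a2 || !a1) || !a1)   [absorption]
= !!(a2 || !a1 || !a3) && (a2 && (a2 || !a1) || !a1)   [complement / identity]
= (a2 || !a1 || !a3) && (a2 && (a2 || !a1) || !a1)   [double negation]
= (a2 || !a1 || !a3) && (a2 || !a1)   [absorption]
= a2 || !a1   [absorption]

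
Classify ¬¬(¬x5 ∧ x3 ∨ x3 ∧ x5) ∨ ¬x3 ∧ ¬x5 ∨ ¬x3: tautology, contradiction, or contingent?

¬¬(¬x5 ∧ x3 ∨ x3 ∧ x5) ∨ ¬x3 ∧ ¬x5 ∨ ¬x3
= ¬¬x3 ∨ ¬x3 ∧ ¬x5 ∨ ¬x3   — distribution
= x3 ∨ ¬x3 ∧ ¬x5 ∨ ¬x3   — double negation
= x3 ∨ ¬x3   — absorption
= True   — complement

tautology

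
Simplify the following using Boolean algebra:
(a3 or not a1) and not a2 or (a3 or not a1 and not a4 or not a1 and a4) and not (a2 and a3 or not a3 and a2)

(a3 or not a1) and not a2

(a3 or not a1) and not a2 or (a3 or not a1 and not a4 or not a1 and a4) and not (a2 and a3 or not a3 and a2)
= (a3 or not a1) and not a2 or (a3 or not a1) and not (a2 and a3 or not a3 and a2)   [distribution]
= (a3 or not a1) and not a2 or (a3 or not a1) and not a2   [distribution]
= (a3 or not a1) and not a2   [idempotence]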